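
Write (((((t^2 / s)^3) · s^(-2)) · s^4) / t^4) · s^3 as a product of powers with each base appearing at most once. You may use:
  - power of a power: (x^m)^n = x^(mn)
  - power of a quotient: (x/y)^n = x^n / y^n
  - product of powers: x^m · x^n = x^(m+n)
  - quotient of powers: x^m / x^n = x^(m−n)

s^2t^2

(((((t^2 / s)^3) · s^(-2)) · s^4) / t^4) · s^3
= ((((((t^2)^3) / (s^3)) · s^(-2)) · s^4) / t^4) · s^3    [power of a quotient]
= ((((t^6 / (s^3)) · s^(-2)) · s^4) / t^4) · s^3    [power of a power]
= s^2t^2    [quotient of powers; product of powers]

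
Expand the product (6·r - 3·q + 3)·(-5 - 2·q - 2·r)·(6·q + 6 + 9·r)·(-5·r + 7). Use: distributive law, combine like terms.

(6·r - 3·q + 3)·(-5 - 2·q - 2·r)·(6·q + 6 + 9·r)·(-5·r + 7)
= (-30·r - 12·q·r - 12·r² + 15·q + 6·q² + 6·q·r - 15 - 6·q - 6·r)·(6·q + 6 + 9·r)·(-5·r + 7)    [distributive law]
= (-36·r - 6·q·r - 12·r² + 9·q + 6·q² - 15)·(6·q + 6 + 9·r)·(-5·r + 7)    [combine like terms]
= (-216·q·r - 216·r - 324·r² - 36·q²·r - 36·q·r - 54·q·r² - 72·q·r² - 72·r² - 108·r³ + 54·q² + 54·q + 81·q·r + 36·q³ + 36·q² + 54·q²·r - 90·q - 90 - 135·r)·(-5·r + 7)    [distributive law]
= (-171·q·r - 351·r - 396·r² + 18·q²·r - 126·q·r² - 108·r³ + 90·q² - 36·q + 36·q³ - 90)·(-5·r + 7)    [combine like terms]
= 855·q·r² - 1197·q·r + 1755·r² - 2457·r + 1980·r³ - 2772·r² - 90·q²·r² + 126·q²·r + 630·q·r³ - 882·q·r² + 540·r⁴ - 756·r³ - 450·q²·r + 630·q² + 180·q·r - 252·q - 180·q³·r + 252·q³ + 450·r - 630    [distributive law]
= -27·q·r² - 1017·q·r - 1017·r² - 2007·r + 1224·r³ - 90·q²·r² - 324·q²·r + 630·q·r³ + 540·r⁴ + 630·q² - 252·q - 180·q³·r + 252·q³ - 630    [combine like terms]

-27·q·r² - 1017·q·r - 1017·r² - 2007·r + 1224·r³ - 90·q²·r² - 324·q²·r + 630·q·r³ + 540·r⁴ + 630·q² - 252·q - 180·q³·r + 252·q³ - 630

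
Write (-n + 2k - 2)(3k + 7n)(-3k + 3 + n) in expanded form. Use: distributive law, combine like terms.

-27k^2n + 69kn + 32kn^2 - 35n^2 - 7n^3 - 18k^3 + 36k^2 - 18k - 42n

(-n + 2k - 2)(3k + 7n)(-3k + 3 + n)
= (-3kn - 7n^2 + 6k^2 + 14kn - 6k - 14n)(-3k + 3 + n)    [distributive law]
= (11kn - 7n^2 + 6k^2 - 6k - 14n)(-3k + 3 + n)    [combine like terms]
= -33k^2n + 33kn + 11kn^2 + 21kn^2 - 21n^2 - 7n^3 - 18k^3 + 18k^2 + 6k^2n + 18k^2 - 18k - 6kn + 42kn - 42n - 14n^2    [distributive law]
= -27k^2n + 69kn + 32kn^2 - 35n^2 - 7n^3 - 18k^3 + 36k^2 - 18k - 42n    [combine like terms]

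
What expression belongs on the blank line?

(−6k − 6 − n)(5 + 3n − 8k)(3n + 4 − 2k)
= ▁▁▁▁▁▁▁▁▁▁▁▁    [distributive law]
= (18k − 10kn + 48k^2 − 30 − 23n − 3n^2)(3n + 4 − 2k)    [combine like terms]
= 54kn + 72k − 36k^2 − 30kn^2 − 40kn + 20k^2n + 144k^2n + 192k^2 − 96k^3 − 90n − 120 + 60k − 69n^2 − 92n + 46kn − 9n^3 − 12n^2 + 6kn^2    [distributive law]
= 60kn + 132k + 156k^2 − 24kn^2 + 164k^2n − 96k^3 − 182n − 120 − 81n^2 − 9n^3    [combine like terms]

Applying distributive law to the line above:

(−30k − 18kn + 48k^2 − 30 − 18n + 48k − 5n − 3n^2 + 8kn)(3n + 4 − 2k)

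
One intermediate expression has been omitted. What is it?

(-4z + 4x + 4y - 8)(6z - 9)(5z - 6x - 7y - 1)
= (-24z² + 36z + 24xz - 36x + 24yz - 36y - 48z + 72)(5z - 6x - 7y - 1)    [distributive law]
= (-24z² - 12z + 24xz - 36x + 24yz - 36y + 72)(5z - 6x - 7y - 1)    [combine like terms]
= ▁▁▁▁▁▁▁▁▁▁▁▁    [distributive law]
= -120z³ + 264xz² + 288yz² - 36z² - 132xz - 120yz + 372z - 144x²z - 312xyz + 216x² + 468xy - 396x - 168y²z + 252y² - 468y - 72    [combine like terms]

Applying distributive law to the line above:

-120z³ + 144xz² + 168yz² + 24z² - 60z² + 72xz + 84yz + 12z + 120xz² - 144x²z - 168xyz - 24xz - 180xz + 216x² + 252xy + 36x + 120yz² - 144xyz - 168y²z - 24yz - 180yz + 216xy + 252y² + 36y + 360z - 432x - 504y - 72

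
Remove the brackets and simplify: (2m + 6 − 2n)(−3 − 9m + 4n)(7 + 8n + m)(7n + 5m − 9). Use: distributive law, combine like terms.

(2m + 6 − 2n)(−3 − 9m + 4n)(7 + 8n + m)(7n + 5m − 9)
= (−6m − 18m^2 + 8mn − 18 − 54m + 24n + 6n + 18mn − 8n^2)(7 + 8n + m)(7n + 5m − 9)    [distributive law]
= (−60m − 18m^2 + 26mn − 18 + 30n − 8n^2)(7 + 8n + m)(7n + 5m − 9)    [combine like terms]
= (−420m − 480mn − 60m^2 − 126m^2 − 144m^2n − 18m^3 + 182mn + 208mn^2 + 26m^2n − 126 − 144n − 18m + 210n + 240n^2 + 30mn − 56n^2 − 64n^3 − 8mn^2)(7n + 5m − 9)    [distributive law]
= (−438m − 268mn − 186m^2 − 118m^2n − 18m^3 + 200mn^2 − 126 + 66n + 184n^2 − 64n^3)(7n + 5m − 9)    [combine like terms]
= −3066mn − 2190m^2 + 3942m − 1876mn^2 − 1340m^2n + 2412mn − 1302m^2n − 930m^3 + 1674m^2 − 826m^2n^2 − 590m^3n + 1062m^2n − 126m^3n − 90m^4 + 162m^3 + 1400mn^3 + 1000m^2n^2 − 1800mn^2 − 882n − 630m + 1134 + 462n^2 + 330mn − 594n + 1288n^3 + 920mn^2 − 1656n^2 − 448n^4 − 320mn^3 + 576n^3    [distributive law]
= −324mn − 516m^2 + 3312m − 2756mn^2 − 1580m^2n − 768m^3 + 174m^2n^2 − 716m^3n − 90m^4 + 1080mn^3 − 1476n + 1134 − 1194n^2 + 1864n^3 − 448n^4    [combine like terms]

−324mn − 516m^2 + 3312m − 2756mn^2 − 1580m^2n − 768m^3 + 174m^2n^2 − 716m^3n − 90m^4 + 1080mn^3 − 1476n + 1134 − 1194n^2 + 1864n^3 − 448n^4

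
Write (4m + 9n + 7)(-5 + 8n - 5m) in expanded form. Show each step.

-55m - 13mn - 20m^2 + 11n + 72n^2 - 35

(4m + 9n + 7)(-5 + 8n - 5m)
= -20m + 32mn - 20m^2 - 45n + 72n^2 - 45mn - 35 + 56n - 35m    [distributive law]
= -55m - 13mn - 20m^2 + 11n + 72n^2 - 35    [combine like terms]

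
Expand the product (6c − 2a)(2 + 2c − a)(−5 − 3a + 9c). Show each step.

−60c − 22ac + 48c^2 − 126ac^2 + 108c^3 + 48a^2c + 20a + 2a^2 − 6a^3

(6c − 2a)(2 + 2c − a)(−5 − 3a + 9c)
= (12c + 12c^2 − 6ac − 4a − 4ac + 2a^2)(−5 − 3a + 9c)    [distributive law]
= (12c + 12c^2 − 10ac − 4a + 2a^2)(−5 − 3a + 9c)    [combine like terms]
= −60c − 36ac + 108c^2 − 60c^2 − 36ac^2 + 108c^3 + 50ac + 30a^2c − 90ac^2 + 20a + 12a^2 − 36ac − 10a^2 − 6a^3 + 18a^2c    [distributive law]
= −60c − 22ac + 48c^2 − 126ac^2 + 108c^3 + 48a^2c + 20a + 2a^2 − 6a^3    [combine like terms]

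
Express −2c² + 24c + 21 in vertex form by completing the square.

−2c² + 24c + 21
= −2(c² − 12c) + 21    [factor out -2 from the c-terms]
= −2(c² − 12c + 36 − 36) + 21    [add and subtract 36 inside the bracket]
= −2(c − 6)² + 72 + 21    [perfect-square identity]
= −2(c − 6)² + 93    [combine constants]

−2(c − 6)² + 93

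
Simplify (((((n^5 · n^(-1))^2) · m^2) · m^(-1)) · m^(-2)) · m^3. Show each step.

(((((n^5 · n^(-1))^2) · m^2) · m^(-1)) · m^(-2)) · m^3
= ((((((n^5)^2) · ((n^(-1))^2)) · m^2) · m^(-1)) · m^(-2)) · m^3    [power of a product]
= ((((n^10 · ((n^(-1))^2)) · m^2) · m^(-1)) · m^(-2)) · m^3    [power of a power]
= ((((n^10 · n^(-2)) · m^2) · m^(-1)) · m^(-2)) · m^3    [power of a power]
= (((n^8 · m^2) · m^(-1)) · m^(-2)) · m^3    [product of powers]
= m^2n^8    [product of powers]

m^2n^8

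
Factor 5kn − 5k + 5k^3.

5k(n − 1 + k^2)

5kn − 5k + 5k^3
= 5(kn − k + k^3)    [factor out 5]
= 5k(n − 1 + k^2)    [factor out k]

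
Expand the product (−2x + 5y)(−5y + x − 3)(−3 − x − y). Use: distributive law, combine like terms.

(−2x + 5y)(−5y + x − 3)(−3 − x − y)
= (10xy − 2x² + 6x − 25y² + 5xy − 15y)(−3 − x − y)    [distributive law]
= (15xy − 2x² + 6x − 25y² − 15y)(−3 − x − y)    [combine like terms]
= −45xy − 15x²y − 15xy² + 6x² + 2x³ + 2x²y − 18x − 6x² − 6xy + 75y² + 25xy² + 25y³ + 45y + 15xy + 15y²    [distributive law]
= −36xy − 13x²y + 10xy² + 2x³ − 18x + 90y² + 25y³ + 45y    [combine like terms]

−36xy − 13x²y + 10xy² + 2x³ − 18x + 90y² + 25y³ + 45y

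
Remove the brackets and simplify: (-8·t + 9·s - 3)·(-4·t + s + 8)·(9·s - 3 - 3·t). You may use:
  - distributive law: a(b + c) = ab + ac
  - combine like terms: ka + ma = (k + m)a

420·s·t^2 + 60·t^2 - 96·t^3 - 423·s^2·t - 543·s·t + 228·t + 81·s^3 + 594·s^2 - 423·s + 72

(-8·t + 9·s - 3)·(-4·t + s + 8)·(9·s - 3 - 3·t)
= (32·t^2 - 8·s·t - 64·t - 36·s·t + 9·s^2 + 72·s + 12·t - 3·s - 24)·(9·s - 3 - 3·t)    [distributive law]
= (32·t^2 - 44·s·t - 52·t + 9·s^2 + 69·s - 24)·(9·s - 3 - 3·t)    [combine like terms]
= 288·s·t^2 - 96·t^2 - 96·t^3 - 396·s^2·t + 132·s·t + 132·s·t^2 - 468·s·t + 156·t + 156·t^2 + 81·s^3 - 27·s^2 - 27·s^2·t + 621·s^2 - 207·s - 207·s·t - 216·s + 72 + 72·t    [distributive law]
= 420·s·t^2 + 60·t^2 - 96·t^3 - 423·s^2·t - 543·s·t + 228·t + 81·s^3 + 594·s^2 - 423·s + 72    [combine like terms]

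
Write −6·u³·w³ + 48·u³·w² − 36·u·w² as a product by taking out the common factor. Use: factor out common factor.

−6·u³·w³ + 48·u³·w² − 36·u·w²
= 6(−u³·w³ + 8·u³·w² − 6·u·w²)    [factor out 6]
= 6·u·w²(−u²·w + 8·u² − 6)    [factor out u·w²]

6·u·w²(−u²·w + 8·u² − 6)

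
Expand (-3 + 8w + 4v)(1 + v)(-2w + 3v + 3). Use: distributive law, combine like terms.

30w - 6v - 9 + 46vw + 15v² - 16w² - 16vw² + 16v²w + 12v³

(-3 + 8w + 4v)(1 + v)(-2w + 3v + 3)
= (-3 - 3v + 8w + 8vw + 4v + 4v²)(-2w + 3v + 3)    [distributive law]
= (-3 + v + 8w + 8vw + 4v²)(-2w + 3v + 3)    [combine like terms]
= 6w - 9v - 9 - 2vw + 3v² + 3v - 16w² + 24vw + 24w - 16vw² + 24v²w + 24vw - 8v²w + 12v³ + 12v²    [distributive law]
= 30w - 6v - 9 + 46vw + 15v² - 16w² - 16vw² + 16v²w + 12v³    [combine like terms]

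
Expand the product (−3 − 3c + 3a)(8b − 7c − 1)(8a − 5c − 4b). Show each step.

−180ab + 24bc + 96b² + 207ac − 120c² + 24a − 15c − 12b − 228abc + 36bc² + 96b²c + 273ac² − 105c³ + 192a²b − 96ab² − 168a²c − 24a²

(−3 − 3c + 3a)(8b − 7c − 1)(8a − 5c − 4b)
= (−24b + 21c + 3 − 24bc + 21c² + 3c + 24ab − 21ac − 3a)(8a − 5c − 4b)    [distributive law]
= (−24b + 24c + 3 − 24bc + 21c² + 24ab − 21ac − 3a)(8a − 5c − 4b)    [combine like terms]
= −192ab + 120bc + 96b² + 192ac − 120c² − 96bc + 24a − 15c − 12b − 192abc + 120bc² + 96b²c + 168ac² − 105c³ − 84bc² + 192a²b − 120abc − 96ab² − 168a²c + 105ac² + 84abc − 24a² + 15ac + 12ab    [distributive law]
= −180ab + 24bc + 96b² + 207ac − 120c² + 24a − 15c − 12b − 228abc + 36bc² + 96b²c + 273ac² − 105c³ + 192a²b − 96ab² − 168a²c − 24a²    [combine like terms]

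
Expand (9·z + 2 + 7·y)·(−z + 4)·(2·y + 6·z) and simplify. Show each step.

(9·z + 2 + 7·y)·(−z + 4)·(2·y + 6·z)
= (−9·z² + 36·z − 2·z + 8 − 7·y·z + 28·y)·(2·y + 6·z)    [distributive law]
= (−9·z² + 34·z + 8 − 7·y·z + 28·y)·(2·y + 6·z)    [combine like terms]
= −18·y·z² − 54·z³ + 68·y·z + 204·z² + 16·y + 48·z − 14·y²·z − 42·y·z² + 56·y² + 168·y·z    [distributive law]
= −60·y·z² − 54·z³ + 236·y·z + 204·z² + 16·y + 48·z − 14·y²·z + 56·y²    [combine like terms]

−60·y·z² − 54·z³ + 236·y·z + 204·z² + 16·y + 48·z − 14·y²·z + 56·y²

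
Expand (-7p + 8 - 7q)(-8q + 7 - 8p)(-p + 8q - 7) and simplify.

336p²q + 840pq² - 1575pq - 279p² + 735p - 56p³ - 1296q² + 1239q - 392 + 448q³

(-7p + 8 - 7q)(-8q + 7 - 8p)(-p + 8q - 7)
= (56pq - 49p + 56p² - 64q + 56 - 64p + 56q² - 49q + 56pq)(-p + 8q - 7)    [distributive law]
= (112pq - 113p + 56p² - 113q + 56 + 56q²)(-p + 8q - 7)    [combine like terms]
= -112p²q + 896pq² - 784pq + 113p² - 904pq + 791p - 56p³ + 448p²q - 392p² + 113pq - 904q² + 791q - 56p + 448q - 392 - 56pq² + 448q³ - 392q²    [distributive law]
= 336p²q + 840pq² - 1575pq - 279p² + 735p - 56p³ - 1296q² + 1239q - 392 + 448q³    [combine like terms]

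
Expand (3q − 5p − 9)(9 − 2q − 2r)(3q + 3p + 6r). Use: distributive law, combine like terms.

(3q − 5p − 9)(9 − 2q − 2r)(3q + 3p + 6r)
= (27q − 6q² − 6qr − 45p + 10pq + 10pr − 81 + 18q + 18r)(3q + 3p + 6r)    [distributive law]
= (45q − 6q² − 6qr − 45p + 10pq + 10pr − 81 + 18r)(3q + 3p + 6r)    [combine like terms]
= 135q² + 135pq + 270qr − 18q³ − 18pq² − 36q²r − 18q²r − 18pqr − 36qr² − 135pq − 135p² − 270pr + 30pq² + 30p²q + 60pqr + 30pqr + 30p²r + 60pr² − 243q − 243p − 486r + 54qr + 54pr + 108r²    [distributive law]
= 135q² + 324qr − 18q³ + 12pq² − 54q²r + 72pqr − 36qr² − 135p² − 216pr + 30p²q + 30p²r + 60pr² − 243q − 243p − 486r + 108r²    [combine like terms]

135q² + 324qr − 18q³ + 12pq² − 54q²r + 72pqr − 36qr² − 135p² − 216pr + 30p²q + 30p²r + 60pr² − 243q − 243p − 486r + 108r²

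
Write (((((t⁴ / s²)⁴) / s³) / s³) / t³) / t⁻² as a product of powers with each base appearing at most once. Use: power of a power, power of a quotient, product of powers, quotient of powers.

s⁻¹⁴t¹⁵

(((((t⁴ / s²)⁴) / s³) / s³) / t³) / t⁻²
= ((((((t⁴)⁴) / ((s²)⁴)) / s³) / s³) / t³) / t⁻²    [power of a quotient]
= ((((t¹⁶ / ((s²)⁴)) / s³) / s³) / t³) / t⁻²    [power of a power]
= ((((t¹⁶ / s⁸) / s³) / s³) / t³) / t⁻²    [power of a power]
= s⁻¹⁴t¹⁵    [quotient of powers; product of powers]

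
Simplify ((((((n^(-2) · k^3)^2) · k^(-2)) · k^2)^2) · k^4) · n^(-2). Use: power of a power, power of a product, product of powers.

((((((n^(-2) · k^3)^2) · k^(-2)) · k^2)^2) · k^4) · n^(-2)
= ((((((n^(-2) · k^3)^2) · k^(-2))^2) · ((k^2)^2)) · k^4) · n^(-2)    [power of a product]
= ((((((n^(-2) · k^3)^2)^2) · ((k^(-2))^2)) · ((k^2)^2)) · k^4) · n^(-2)    [power of a product]
= (((((n^(-2) · k^3)^4) · ((k^(-2))^2)) · ((k^2)^2)) · k^4) · n^(-2)    [power of a power]
= ((((((n^(-2))^4) · ((k^3)^4)) · ((k^(-2))^2)) · ((k^2)^2)) · k^4) · n^(-2)    [power of a product]
= ((((n^(-8) · ((k^3)^4)) · ((k^(-2))^2)) · ((k^2)^2)) · k^4) · n^(-2)    [power of a power]
= ((((n^(-8) · k^12) · ((k^(-2))^2)) · ((k^2)^2)) · k^4) · n^(-2)    [power of a power]
= ((((n^(-8) · k^12) · k^(-4)) · ((k^2)^2)) · k^4) · n^(-2)    [power of a power]
= ((((n^(-8) · k^12) · k^(-4)) · k^4) · k^4) · n^(-2)    [power of a power]
= k^16n^(-10)    [product of powers]

k^16n^(-10)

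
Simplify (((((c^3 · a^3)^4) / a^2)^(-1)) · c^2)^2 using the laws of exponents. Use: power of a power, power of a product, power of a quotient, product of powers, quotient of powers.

a^(-20)·c^(-20)

(((((c^3 · a^3)^4) / a^2)^(-1)) · c^2)^2
= (((((c^3 · a^3)^4) / a^2)^(-1))^2) · ((c^2)^2)    [power of a product]
= ((((c^3 · a^3)^4) / a^2)^(-2)) · ((c^2)^2)    [power of a power]
= ((((c^3 · a^3)^4)^(-2)) / ((a^2)^(-2))) · ((c^2)^2)    [power of a quotient]
= (((c^3 · a^3)^(-8)) / ((a^2)^(-2))) · ((c^2)^2)    [power of a power]
= ((((c^3)^(-8)) · ((a^3)^(-8))) / ((a^2)^(-2))) · ((c^2)^2)    [power of a product]
= ((c^(-24) · ((a^3)^(-8))) / ((a^2)^(-2))) · ((c^2)^2)    [power of a power]
= ((c^(-24) · a^(-24)) / ((a^2)^(-2))) · ((c^2)^2)    [power of a power]
= ((c^(-24) · a^(-24)) / a^(-4)) · ((c^2)^2)    [power of a power]
= ((c^(-24) · a^(-24)) / a^(-4)) · c^4    [power of a power]
= a^(-20)·c^(-20)    [quotient of powers; product of powers]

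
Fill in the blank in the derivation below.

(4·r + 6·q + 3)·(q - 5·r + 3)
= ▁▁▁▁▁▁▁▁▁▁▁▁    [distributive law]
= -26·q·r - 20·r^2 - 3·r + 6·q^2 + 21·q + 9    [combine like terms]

After distributive law, the bracketed line is:

4·q·r - 20·r^2 + 12·r + 6·q^2 - 30·q·r + 18·q + 3·q - 15·r + 9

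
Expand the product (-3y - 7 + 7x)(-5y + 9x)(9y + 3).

135y^3 + 360y^2 - 558xy^2 - 753xy + 105y - 189x + 567x^2y + 189x^2

(-3y - 7 + 7x)(-5y + 9x)(9y + 3)
= (15y^2 - 27xy + 35y - 63x - 35xy + 63x^2)(9y + 3)    [distributive law]
= (15y^2 - 62xy + 35y - 63x + 63x^2)(9y + 3)    [combine like terms]
= 135y^3 + 45y^2 - 558xy^2 - 186xy + 315y^2 + 105y - 567xy - 189x + 567x^2y + 189x^2    [distributive law]
= 135y^3 + 360y^2 - 558xy^2 - 753xy + 105y - 189x + 567x^2y + 189x^2    [combine like terms]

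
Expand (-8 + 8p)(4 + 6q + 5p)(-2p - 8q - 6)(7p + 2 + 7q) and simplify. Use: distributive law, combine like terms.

(-8 + 8p)(4 + 6q + 5p)(-2p - 8q - 6)(7p + 2 + 7q)
= (-32 - 48q - 40p + 32p + 48pq + 40p^2)(-2p - 8q - 6)(7p + 2 + 7q)    [distributive law]
= (-32 - 48q - 8p + 48pq + 40p^2)(-2p - 8q - 6)(7p + 2 + 7q)    [combine like terms]
= (64p + 256q + 192 + 96pq + 384q^2 + 288q + 16p^2 + 64pq + 48p - 96p^2q - 384pq^2 - 288pq - 80p^3 - 320p^2q - 240p^2)(7p + 2 + 7q)    [distributive law]
= (112p + 544q + 192 - 128pq + 384q^2 - 224p^2 - 416p^2q - 384pq^2 - 80p^3)(7p + 2 + 7q)    [combine like terms]
= 784p^2 + 224p + 784pq + 3808pq + 1088q + 3808q^2 + 1344p + 384 + 1344q - 896p^2q - 256pq - 896pq^2 + 2688pq^2 + 768q^2 + 2688q^3 - 1568p^3 - 448p^2 - 1568p^2q - 2912p^3q - 832p^2q - 2912p^2q^2 - 2688p^2q^2 - 768pq^2 - 2688pq^3 - 560p^4 - 160p^3 - 560p^3q    [distributive law]
= 336p^2 + 1568p + 4336pq + 2432q + 4576q^2 + 384 - 3296p^2q + 1024pq^2 + 2688q^3 - 1728p^3 - 3472p^3q - 5600p^2q^2 - 2688pq^3 - 560p^4    [combine like terms]

336p^2 + 1568p + 4336pq + 2432q + 4576q^2 + 384 - 3296p^2q + 1024pq^2 + 2688q^3 - 1728p^3 - 3472p^3q - 5600p^2q^2 - 2688pq^3 - 560p^4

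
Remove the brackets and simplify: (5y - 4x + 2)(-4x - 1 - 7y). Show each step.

(5y - 4x + 2)(-4x - 1 - 7y)
= -20xy - 5y - 35y^2 + 16x^2 + 4x + 28xy - 8x - 2 - 14y    [distributive law]
= 8xy - 19y - 35y^2 + 16x^2 - 4x - 2    [combine like terms]

8xy - 19y - 35y^2 + 16x^2 - 4x - 2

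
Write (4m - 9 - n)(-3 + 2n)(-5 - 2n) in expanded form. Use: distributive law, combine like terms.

60m - 16mn - 16mn^2 - 135 + 21n + 40n^2 + 4n^3

(4m - 9 - n)(-3 + 2n)(-5 - 2n)
= (-12m + 8mn + 27 - 18n + 3n - 2n^2)(-5 - 2n)    [distributive law]
= (-12m + 8mn + 27 - 15n - 2n^2)(-5 - 2n)    [combine like terms]
= 60m + 24mn - 40mn - 16mn^2 - 135 - 54n + 75n + 30n^2 + 10n^2 + 4n^3    [distributive law]
= 60m - 16mn - 16mn^2 - 135 + 21n + 40n^2 + 4n^3    [combine like terms]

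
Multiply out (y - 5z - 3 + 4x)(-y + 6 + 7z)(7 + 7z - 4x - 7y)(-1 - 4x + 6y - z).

(y - 5z - 3 + 4x)(-y + 6 + 7z)(7 + 7z - 4x - 7y)(-1 - 4x + 6y - z)
= (-y^2 + 6y + 7yz + 5yz - 30z - 35z^2 + 3y - 18 - 21z - 4xy + 24x + 28xz)(7 + 7z - 4x - 7y)(-1 - 4x + 6y - z)    [distributive law]
= (-y^2 + 9y + 12yz - 51z - 35z^2 - 18 - 4xy + 24x + 28xz)(7 + 7z - 4x - 7y)(-1 - 4x + 6y - z)    [combine like terms]
= (-7y^2 - 7y^2z + 4xy^2 + 7y^3 + 63y + 63yz - 36xy - 63y^2 + 84yz + 84yz^2 - 48xyz - 84y^2z - 357z - 357z^2 + 204xz + 357yz - 245z^2 - 245z^3 + 140xz^2 + 245yz^2 - 126 - 126z + 72x + 126y - 28xy - 28xyz + 16x^2y + 28xy^2 + 168x + 168xz - 96x^2 - 168xy + 196xz + 196xz^2 - 112x^2z - 196xyz)(-1 - 4x + 6y - z)    [distributive law]
= (-70y^2 - 91y^2z + 32xy^2 + 7y^3 + 189y + 504yz - 232xy + 329yz^2 - 272xyz - 483z - 602z^2 + 568xz - 245z^3 + 336xz^2 - 126 + 240x + 16x^2y - 96x^2 - 112x^2z)(-1 - 4x + 6y - z)    [combine like terms]
= 70y^2 + 280xy^2 - 420y^3 + 70y^2z + 91y^2z + 364xy^2z - 546y^3z + 91y^2z^2 - 32xy^2 - 128x^2y^2 + 192xy^3 - 32xy^2z - 7y^3 - 28xy^3 + 42y^4 - 7y^3z - 189y - 756xy + 1134y^2 - 189yz - 504yz - 2016xyz + 3024y^2z - 504yz^2 + 232xy + 928x^2y - 1392xy^2 + 232xyz - 329yz^2 - 1316xyz^2 + 1974y^2z^2 - 329yz^3 + 272xyz + 1088x^2yz - 1632xy^2z + 272xyz^2 + 483z + 1932xz - 2898yz + 483z^2 + 602z^2 + 2408xz^2 - 3612yz^2 + 602z^3 - 568xz - 2272x^2z + 3408xyz - 568xz^2 + 245z^3 + 980xz^3 - 1470yz^3 + 245z^4 - 336xz^2 - 1344x^2z^2 + 2016xyz^2 - 336xz^3 + 126 + 504x - 756y + 126z - 240x - 960x^2 + 1440xy - 240xz - 16x^2y - 64x^3y + 96x^2y^2 - 16x^2yz + 96x^2 + 384x^3 - 576x^2y + 96x^2z + 112x^2z + 448x^3z - 672x^2yz + 112x^2z^2    [distributive law]
= 1204y^2 - 1144xy^2 - 427y^3 + 3185y^2z - 1300xy^2z - 553y^3z + 2065y^2z^2 - 32x^2y^2 + 164xy^3 + 42y^4 - 945y + 916xy - 3591yz + 1896xyz - 4445yz^2 + 336x^2y + 972xyz^2 - 1799yz^3 + 400x^2yz + 609z + 1124xz + 1085z^2 + 1504xz^2 + 847z^3 - 2064x^2z + 644xz^3 + 245z^4 - 1232x^2z^2 + 126 + 264x - 864x^2 - 64x^3y + 384x^3 + 448x^3z    [combine like terms]

1204y^2 - 1144xy^2 - 427y^3 + 3185y^2z - 1300xy^2z - 553y^3z + 2065y^2z^2 - 32x^2y^2 + 164xy^3 + 42y^4 - 945y + 916xy - 3591yz + 1896xyz - 4445yz^2 + 336x^2y + 972xyz^2 - 1799yz^3 + 400x^2yz + 609z + 1124xz + 1085z^2 + 1504xz^2 + 847z^3 - 2064x^2z + 644xz^3 + 245z^4 - 1232x^2z^2 + 126 + 264x - 864x^2 - 64x^3y + 384x^3 + 448x^3z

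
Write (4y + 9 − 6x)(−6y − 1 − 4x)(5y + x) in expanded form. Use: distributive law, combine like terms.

−120y³ + 76xy² − 290y² − 208xy + 140x²y − 45y − 9x − 30x² + 24x³

(4y + 9 − 6x)(−6y − 1 − 4x)(5y + x)
= (−24y² − 4y − 16xy − 54y − 9 − 36x + 36xy + 6x + 24x²)(5y + x)    [distributive law]
= (−24y² − 58y + 20xy − 9 − 30x + 24x²)(5y + x)    [combine like terms]
= −120y³ − 24xy² − 290y² − 58xy + 100xy² + 20x²y − 45y − 9x − 150xy − 30x² + 120x²y + 24x³    [distributive law]
= −120y³ + 76xy² − 290y² − 208xy + 140x²y − 45y − 9x − 30x² + 24x³    [combine like terms]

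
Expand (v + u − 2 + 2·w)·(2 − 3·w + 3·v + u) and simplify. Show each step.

−4·v + 3·v·w + 3·v^2 + 4·u·v − u·w + u^2 − 4 + 10·w − 6·w^2

(v + u − 2 + 2·w)·(2 − 3·w + 3·v + u)
= 2·v − 3·v·w + 3·v^2 + u·v + 2·u − 3·u·w + 3·u·v + u^2 − 4 + 6·w − 6·v − 2·u + 4·w − 6·w^2 + 6·v·w + 2·u·w    [distributive law]
= −4·v + 3·v·w + 3·v^2 + 4·u·v − u·w + u^2 − 4 + 10·w − 6·w^2    [combine like terms]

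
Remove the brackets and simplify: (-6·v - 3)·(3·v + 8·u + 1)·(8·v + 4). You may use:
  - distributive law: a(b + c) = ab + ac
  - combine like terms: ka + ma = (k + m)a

-144·v^3 - 192·v^2 - 384·u·v^2 - 384·u·v - 84·v - 96·u - 12

(-6·v - 3)·(3·v + 8·u + 1)·(8·v + 4)
= (-18·v^2 - 48·u·v - 6·v - 9·v - 24·u - 3)·(8·v + 4)    [distributive law]
= (-18·v^2 - 48·u·v - 15·v - 24·u - 3)·(8·v + 4)    [combine like terms]
= -144·v^3 - 72·v^2 - 384·u·v^2 - 192·u·v - 120·v^2 - 60·v - 192·u·v - 96·u - 24·v - 12    [distributive law]
= -144·v^3 - 192·v^2 - 384·u·v^2 - 384·u·v - 84·v - 96·u - 12    [combine like terms]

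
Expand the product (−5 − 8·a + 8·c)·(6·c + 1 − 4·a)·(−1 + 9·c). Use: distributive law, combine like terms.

−23·c − 246·c^2 + 5 − 12·a + 188·a·c − 720·a·c^2 − 32·a^2 + 288·a^2·c + 432·c^3

(−5 − 8·a + 8·c)·(6·c + 1 − 4·a)·(−1 + 9·c)
= (−30·c − 5 + 20·a − 48·a·c − 8·a + 32·a^2 + 48·c^2 + 8·c − 32·a·c)·(−1 + 9·c)    [distributive law]
= (−22·c − 5 + 12·a − 80·a·c + 32·a^2 + 48·c^2)·(−1 + 9·c)    [combine like terms]
= 22·c − 198·c^2 + 5 − 45·c − 12·a + 108·a·c + 80·a·c − 720·a·c^2 − 32·a^2 + 288·a^2·c − 48·c^2 + 432·c^3    [distributive law]
= −23·c − 246·c^2 + 5 − 12·a + 188·a·c − 720·a·c^2 − 32·a^2 + 288·a^2·c + 432·c^3    [combine like terms]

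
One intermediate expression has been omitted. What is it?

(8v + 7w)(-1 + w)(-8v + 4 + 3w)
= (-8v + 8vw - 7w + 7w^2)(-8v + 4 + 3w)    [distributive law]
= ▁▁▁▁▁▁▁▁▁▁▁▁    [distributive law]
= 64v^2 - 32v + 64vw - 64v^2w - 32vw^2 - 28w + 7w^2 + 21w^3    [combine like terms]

After distributive law, the bracketed line is:

64v^2 - 32v - 24vw - 64v^2w + 32vw + 24vw^2 + 56vw - 28w - 21w^2 - 56vw^2 + 28w^2 + 21w^3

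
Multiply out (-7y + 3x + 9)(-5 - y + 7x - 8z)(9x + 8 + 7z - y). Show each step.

(-7y + 3x + 9)(-5 - y + 7x - 8z)(9x + 8 + 7z - y)
= (35y + 7y² - 49xy + 56yz - 15x - 3xy + 21x² - 24xz - 45 - 9y + 63x - 72z)(9x + 8 + 7z - y)    [distributive law]
= (26y + 7y² - 52xy + 56yz + 48x + 21x² - 24xz - 45 - 72z)(9x + 8 + 7z - y)    [combine like terms]
= 234xy + 208y + 182yz - 26y² + 63xy² + 56y² + 49y²z - 7y³ - 468x²y - 416xy - 364xyz + 52xy² + 504xyz + 448yz + 392yz² - 56y²z + 432x² + 384x + 336xz - 48xy + 189x³ + 168x² + 147x²z - 21x²y - 216x²z - 192xz - 168xz² + 24xyz - 405x - 360 - 315z + 45y - 648xz - 576z - 504z² + 72yz    [distributive law]
= -230xy + 253y + 702yz + 30y² + 115xy² - 7y²z - 7y³ - 489x²y + 164xyz + 392yz² + 600x² - 21x - 504xz + 189x³ - 69x²z - 168xz² - 360 - 891z - 504z²    [combine like terms]

-230xy + 253y + 702yz + 30y² + 115xy² - 7y²z - 7y³ - 489x²y + 164xyz + 392yz² + 600x² - 21x - 504xz + 189x³ - 69x²z - 168xz² - 360 - 891z - 504z²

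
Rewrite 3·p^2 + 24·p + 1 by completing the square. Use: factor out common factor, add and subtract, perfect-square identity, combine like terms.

3·p^2 + 24·p + 1
= 3(p^2 + 8·p) + 1    [factor out 3 from the p-terms]
= 3(p^2 + 8·p + 16 - 16) + 1    [add and subtract 16 inside the bracket]
= 3(p + 4)^2 - 48 + 1    [perfect-square identity]
= 3(p + 4)^2 - 47    [combine constants]

3(p + 4)^2 - 47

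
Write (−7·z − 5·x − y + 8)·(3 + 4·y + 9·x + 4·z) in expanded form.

11·z − 32·y·z − 83·x·z − 28·z^2 + 57·x − 29·x·y − 45·x^2 + 29·y − 4·y^2 + 24

(−7·z − 5·x − y + 8)·(3 + 4·y + 9·x + 4·z)
= −21·z − 28·y·z − 63·x·z − 28·z^2 − 15·x − 20·x·y − 45·x^2 − 20·x·z − 3·y − 4·y^2 − 9·x·y − 4·y·z + 24 + 32·y + 72·x + 32·z    [distributive law]
= 11·z − 32·y·z − 83·x·z − 28·z^2 + 57·x − 29·x·y − 45·x^2 + 29·y − 4·y^2 + 24    [combine like terms]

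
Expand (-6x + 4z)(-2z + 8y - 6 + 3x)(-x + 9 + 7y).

(-6x + 4z)(-2z + 8y - 6 + 3x)(-x + 9 + 7y)
= (12xz - 48xy + 36x - 18x^2 - 8z^2 + 32yz - 24z + 12xz)(-x + 9 + 7y)    [distributive law]
= (24xz - 48xy + 36x - 18x^2 - 8z^2 + 32yz - 24z)(-x + 9 + 7y)    [combine like terms]
= -24x^2z + 216xz + 168xyz + 48x^2y - 432xy - 336xy^2 - 36x^2 + 324x + 252xy + 18x^3 - 162x^2 - 126x^2y + 8xz^2 - 72z^2 - 56yz^2 - 32xyz + 288yz + 224y^2z + 24xz - 216z - 168yz    [distributive law]
= -24x^2z + 240xz + 136xyz - 78x^2y - 180xy - 336xy^2 - 198x^2 + 324x + 18x^3 + 8xz^2 - 72z^2 - 56yz^2 + 120yz + 224y^2z - 216z    [combine like terms]

-24x^2z + 240xz + 136xyz - 78x^2y - 180xy - 336xy^2 - 198x^2 + 324x + 18x^3 + 8xz^2 - 72z^2 - 56yz^2 + 120yz + 224y^2z - 216z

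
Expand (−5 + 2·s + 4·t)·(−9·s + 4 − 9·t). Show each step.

53·s − 20 + 61·t − 18·s^2 − 54·s·t − 36·t^2

(−5 + 2·s + 4·t)·(−9·s + 4 − 9·t)
= 45·s − 20 + 45·t − 18·s^2 + 8·s − 18·s·t − 36·s·t + 16·t − 36·t^2    [distributive law]
= 53·s − 20 + 61·t − 18·s^2 − 54·s·t − 36·t^2    [combine like terms]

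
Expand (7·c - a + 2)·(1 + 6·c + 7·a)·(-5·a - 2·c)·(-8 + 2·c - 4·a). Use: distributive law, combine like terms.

(7·c - a + 2)·(1 + 6·c + 7·a)·(-5·a - 2·c)·(-8 + 2·c - 4·a)
= (7·c + 42·c^2 + 49·a·c - a - 6·a·c - 7·a^2 + 2 + 12·c + 14·a)·(-5·a - 2·c)·(-8 + 2·c - 4·a)    [distributive law]
= (19·c + 42·c^2 + 43·a·c + 13·a - 7·a^2 + 2)·(-5·a - 2·c)·(-8 + 2·c - 4·a)    [combine like terms]
= (-95·a·c - 38·c^2 - 210·a·c^2 - 84·c^3 - 215·a^2·c - 86·a·c^2 - 65·a^2 - 26·a·c + 35·a^3 + 14·a^2·c - 10·a - 4·c)·(-8 + 2·c - 4·a)    [distributive law]
= (-121·a·c - 38·c^2 - 296·a·c^2 - 84·c^3 - 201·a^2·c - 65·a^2 + 35·a^3 - 10·a - 4·c)·(-8 + 2·c - 4·a)    [combine like terms]
= 968·a·c - 242·a·c^2 + 484·a^2·c + 304·c^2 - 76·c^3 + 152·a·c^2 + 2368·a·c^2 - 592·a·c^3 + 1184·a^2·c^2 + 672·c^3 - 168·c^4 + 336·a·c^3 + 1608·a^2·c - 402·a^2·c^2 + 804·a^3·c + 520·a^2 - 130·a^2·c + 260·a^3 - 280·a^3 + 70·a^3·c - 140·a^4 + 80·a - 20·a·c + 40·a^2 + 32·c - 8·c^2 + 16·a·c    [distributive law]
= 964·a·c + 2278·a·c^2 + 1962·a^2·c + 296·c^2 + 596·c^3 - 256·a·c^3 + 782·a^2·c^2 - 168·c^4 + 874·a^3·c + 560·a^2 - 20·a^3 - 140·a^4 + 80·a + 32·c    [combine like terms]

964·a·c + 2278·a·c^2 + 1962·a^2·c + 296·c^2 + 596·c^3 - 256·a·c^3 + 782·a^2·c^2 - 168·c^4 + 874·a^3·c + 560·a^2 - 20·a^3 - 140·a^4 + 80·a + 32·c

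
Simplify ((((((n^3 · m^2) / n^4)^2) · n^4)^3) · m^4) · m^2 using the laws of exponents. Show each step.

((((((n^3 · m^2) / n^4)^2) · n^4)^3) · m^4) · m^2
= ((((((n^3 · m^2) / n^4)^2)^3) · ((n^4)^3)) · m^4) · m^2    [power of a product]
= (((((n^3 · m^2) / n^4)^6) · ((n^4)^3)) · m^4) · m^2    [power of a power]
= (((((n^3 · m^2)^6) / ((n^4)^6)) · ((n^4)^3)) · m^4) · m^2    [power of a quotient]
= ((((((n^3)^6) · ((m^2)^6)) / ((n^4)^6)) · ((n^4)^3)) · m^4) · m^2    [power of a product]
= ((((n^18 · ((m^2)^6)) / ((n^4)^6)) · ((n^4)^3)) · m^4) · m^2    [power of a power]
= ((((n^18 · m^12) / ((n^4)^6)) · ((n^4)^3)) · m^4) · m^2    [power of a power]
= ((((n^18 · m^12) / n^24) · ((n^4)^3)) · m^4) · m^2    [power of a power]
= ((((n^18 · m^12) / n^24) · n^12) · m^4) · m^2    [power of a power]
= m^18n^6    [quotient of powers; product of powers]

m^18n^6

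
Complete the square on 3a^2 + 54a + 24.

3a^2 + 54a + 24
= 3(a^2 + 18a) + 24    [factor out 3 from the a-terms]
= 3(a^2 + 18a + 81 − 81) + 24    [add and subtract 81 inside the bracket]
= 3(a + 9)^2 − 243 + 24    [perfect-square identity]
= 3(a + 9)^2 − 219    [combine constants]

3(a + 9)^2 − 219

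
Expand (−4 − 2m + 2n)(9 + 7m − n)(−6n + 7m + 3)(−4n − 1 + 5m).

−990n^2 + 150n + 2492mn − 150m − 1586m^2 + 108 − 2492mn^2 + 3650m^2n − 1722m^3 + 540n^3 − 1334m^2n^2 + 1372m^3n − 490m^4 + 500mn^3 − 48n^4

(−4 − 2m + 2n)(9 + 7m − n)(−6n + 7m + 3)(−4n − 1 + 5m)
= (−36 − 28m + 4n − 18m − 14m^2 + 2mn + 18n + 14mn − 2n^2)(−6n + 7m + 3)(−4n − 1 + 5m)    [distributive law]
= (−36 − 46m + 22n − 14m^2 + 16mn − 2n^2)(−6n + 7m + 3)(−4n − 1 + 5m)    [combine like terms]
= (216n − 252m − 108 + 276mn − 322m^2 − 138m − 132n^2 + 154mn + 66n + 84m^2n − 98m^3 − 42m^2 − 96mn^2 + 112m^2n + 48mn + 12n^3 − 14mn^2 − 6n^2)(−4n − 1 + 5m)    [distributive law]
= (282n − 390m − 108 + 478mn − 364m^2 − 138n^2 + 196m^2n − 98m^3 − 110mn^2 + 12n^3)(−4n − 1 + 5m)    [combine like terms]
= −1128n^2 − 282n + 1410mn + 1560mn + 390m − 1950m^2 + 432n + 108 − 540m − 1912mn^2 − 478mn + 2390m^2n + 1456m^2n + 364m^2 − 1820m^3 + 552n^3 + 138n^2 − 690mn^2 − 784m^2n^2 − 196m^2n + 980m^3n + 392m^3n + 98m^3 − 490m^4 + 440mn^3 + 110mn^2 − 550m^2n^2 − 48n^4 − 12n^3 + 60mn^3    [distributive law]
= −990n^2 + 150n + 2492mn − 150m − 1586m^2 + 108 − 2492mn^2 + 3650m^2n − 1722m^3 + 540n^3 − 1334m^2n^2 + 1372m^3n − 490m^4 + 500mn^3 − 48n^4    [combine like terms]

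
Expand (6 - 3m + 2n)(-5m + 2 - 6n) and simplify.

-36m + 12 - 32n + 15m² + 8mn - 12n²

(6 - 3m + 2n)(-5m + 2 - 6n)
= -30m + 12 - 36n + 15m² - 6m + 18mn - 10mn + 4n - 12n²    [distributive law]
= -36m + 12 - 32n + 15m² + 8mn - 12n²    [combine like terms]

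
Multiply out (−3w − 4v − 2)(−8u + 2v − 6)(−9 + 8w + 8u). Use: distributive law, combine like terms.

56uw + 192uw^2 + 192u^2w + 214vw − 48vw^2 + 208uvw − 66w + 144w^2 − 128uv + 256u^2v + 72v^2 − 64v^2w − 64uv^2 − 180v − 48u + 128u^2 − 108

(−3w − 4v − 2)(−8u + 2v − 6)(−9 + 8w + 8u)
= (24uw − 6vw + 18w + 32uv − 8v^2 + 24v + 16u − 4v + 12)(−9 + 8w + 8u)    [distributive law]
= (24uw − 6vw + 18w + 32uv − 8v^2 + 20v + 16u + 12)(−9 + 8w + 8u)    [combine like terms]
= −216uw + 192uw^2 + 192u^2w + 54vw − 48vw^2 − 48uvw − 162w + 144w^2 + 144uw − 288uv + 256uvw + 256u^2v + 72v^2 − 64v^2w − 64uv^2 − 180v + 160vw + 160uv − 144u + 128uw + 128u^2 − 108 + 96w + 96u    [distributive law]
= 56uw + 192uw^2 + 192u^2w + 214vw − 48vw^2 + 208uvw − 66w + 144w^2 − 128uv + 256u^2v + 72v^2 − 64v^2w − 64uv^2 − 180v − 48u + 128u^2 − 108    [combine like terms]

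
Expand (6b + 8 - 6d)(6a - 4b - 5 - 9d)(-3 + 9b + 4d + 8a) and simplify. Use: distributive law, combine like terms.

-172ab + 132ab^2 - 420abd + 288a^2b - 486b^2 - 216b^3 - 366b^2d - 174b - 536bd + 366bd^2 - 464a - 36ad + 384a^2 + 120 - 34d - 330d^2 + 288ad^2 - 288a^2d + 216d^3

(6b + 8 - 6d)(6a - 4b - 5 - 9d)(-3 + 9b + 4d + 8a)
= (36ab - 24b^2 - 30b - 54bd + 48a - 32b - 40 - 72d - 36ad + 24bd + 30d + 54d^2)(-3 + 9b + 4d + 8a)    [distributive law]
= (36ab - 24b^2 - 62b - 30bd + 48a - 40 - 42d - 36ad + 54d^2)(-3 + 9b + 4d + 8a)    [combine like terms]
= -108ab + 324ab^2 + 144abd + 288a^2b + 72b^2 - 216b^3 - 96b^2d - 192ab^2 + 186b - 558b^2 - 248bd - 496ab + 90bd - 270b^2d - 120bd^2 - 240abd - 144a + 432ab + 192ad + 384a^2 + 120 - 360b - 160d - 320a + 126d - 378bd - 168d^2 - 336ad + 108ad - 324abd - 144ad^2 - 288a^2d - 162d^2 + 486bd^2 + 216d^3 + 432ad^2    [distributive law]
= -172ab + 132ab^2 - 420abd + 288a^2b - 486b^2 - 216b^3 - 366b^2d - 174b - 536bd + 366bd^2 - 464a - 36ad + 384a^2 + 120 - 34d - 330d^2 + 288ad^2 - 288a^2d + 216d^3    [combine like terms]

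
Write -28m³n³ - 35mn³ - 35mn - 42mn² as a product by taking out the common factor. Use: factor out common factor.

-28m³n³ - 35mn³ - 35mn - 42mn²
= 7(-4m³n³ - 5mn³ - 5mn - 6mn²)    [factor out 7]
= 7mn(-4m²n² - 5n² - 5 - 6n)    [factor out mn]

7mn(-4m²n² - 5n² - 5 - 6n)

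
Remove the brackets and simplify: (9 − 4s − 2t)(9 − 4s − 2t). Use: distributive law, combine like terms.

81 − 72s − 36t + 16s^2 + 16st + 4t^2

(9 − 4s − 2t)(9 − 4s − 2t)
= 81 − 36s − 18t − 36s + 16s^2 + 8st − 18t + 8st + 4t^2    [distributive law]
= 81 − 72s − 36t + 16s^2 + 16st + 4t^2    [combine like terms]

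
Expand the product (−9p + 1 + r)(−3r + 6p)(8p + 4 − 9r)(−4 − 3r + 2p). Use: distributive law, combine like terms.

(−9p + 1 + r)(−3r + 6p)(8p + 4 − 9r)(−4 − 3r + 2p)
= (27pr − 54p^2 − 3r + 6p − 3r^2 + 6pr)(8p + 4 − 9r)(−4 − 3r + 2p)    [distributive law]
= (33pr − 54p^2 − 3r + 6p − 3r^2)(8p + 4 − 9r)(−4 − 3r + 2p)    [combine like terms]
= (264p^2r + 132pr − 297pr^2 − 432p^3 − 216p^2 + 486p^2r − 24pr − 12r + 27r^2 + 48p^2 + 24p − 54pr − 24pr^2 − 12r^2 + 27r^3)(−4 − 3r + 2p)    [distributive law]
= (750p^2r + 54pr − 321pr^2 − 432p^3 − 168p^2 − 12r + 15r^2 + 24p + 27r^3)(−4 − 3r + 2p)    [combine like terms]
= −3000p^2r − 2250p^2r^2 + 1500p^3r − 216pr − 162pr^2 + 108p^2r + 1284pr^2 + 963pr^3 − 642p^2r^2 + 1728p^3 + 1296p^3r − 864p^4 + 672p^2 + 504p^2r − 336p^3 + 48r + 36r^2 − 24pr − 60r^2 − 45r^3 + 30pr^2 − 96p − 72pr + 48p^2 − 108r^3 − 81r^4 + 54pr^3    [distributive law]
= −2388p^2r − 2892p^2r^2 + 2796p^3r − 312pr + 1152pr^2 + 1017pr^3 + 1392p^3 − 864p^4 + 720p^2 + 48r − 24r^2 − 153r^3 − 96p − 81r^4    [combine like terms]

−2388p^2r − 2892p^2r^2 + 2796p^3r − 312pr + 1152pr^2 + 1017pr^3 + 1392p^3 − 864p^4 + 720p^2 + 48r − 24r^2 − 153r^3 − 96p − 81r^4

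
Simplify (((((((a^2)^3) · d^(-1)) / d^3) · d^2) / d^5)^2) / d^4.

(((((((a^2)^3) · d^(-1)) / d^3) · d^2) / d^5)^2) / d^4
= (((((((a^2)^3) · d^(-1)) / d^3) · d^2)^2) / ((d^5)^2)) / d^4    [power of a quotient]
= (((((((a^2)^3) · d^(-1)) / d^3)^2) · ((d^2)^2)) / ((d^5)^2)) / d^4    [power of a product]
= (((((((a^2)^3) · d^(-1))^2) / ((d^3)^2)) · ((d^2)^2)) / ((d^5)^2)) / d^4    [power of a quotient]
= (((((((a^2)^3)^2) · ((d^(-1))^2)) / ((d^3)^2)) · ((d^2)^2)) / ((d^5)^2)) / d^4    [power of a product]
= ((((((a^2)^6) · ((d^(-1))^2)) / ((d^3)^2)) · ((d^2)^2)) / ((d^5)^2)) / d^4    [power of a power]
= ((((a^12 · ((d^(-1))^2)) / ((d^3)^2)) · ((d^2)^2)) / ((d^5)^2)) / d^4    [power of a power]
= ((((a^12 · d^(-2)) / ((d^3)^2)) · ((d^2)^2)) / ((d^5)^2)) / d^4    [power of a power]
= ((((a^12 · d^(-2)) / d^6) · ((d^2)^2)) / ((d^5)^2)) / d^4    [power of a power]
= ((((a^12 · d^(-2)) / d^6) · d^4) / ((d^5)^2)) / d^4    [power of a power]
= ((((a^12 · d^(-2)) / d^6) · d^4) / d^10) / d^4    [power of a power]
= a^12d^(-18)    [quotient of powers; product of powers]

a^12d^(-18)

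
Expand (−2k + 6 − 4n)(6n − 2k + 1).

(−2k + 6 − 4n)(6n − 2k + 1)
= −12kn + 4k^2 − 2k + 36n − 12k + 6 − 24n^2 + 8kn − 4n    [distributive law]
= −4kn + 4k^2 − 14k + 32n + 6 − 24n^2    [combine like terms]

−4kn + 4k^2 − 14k + 32n + 6 − 24n^2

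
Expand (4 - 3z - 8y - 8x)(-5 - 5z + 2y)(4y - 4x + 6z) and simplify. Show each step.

-80y + 80x - 120z + 268yz + 260xz - 30z^2 + 192y^2 - 32xy + 264yz^2 + 180xz^2 + 90z^3 + 40y^2z - 72xyz - 64y^3 - 160x^2 - 160x^2z + 64x^2y

(4 - 3z - 8y - 8x)(-5 - 5z + 2y)(4y - 4x + 6z)
= (-20 - 20z + 8y + 15z + 15z^2 - 6yz + 40y + 40yz - 16y^2 + 40x + 40xz - 16xy)(4y - 4x + 6z)    [distributive law]
= (-20 - 5z + 48y + 15z^2 + 34yz - 16y^2 + 40x + 40xz - 16xy)(4y - 4x + 6z)    [combine like terms]
= -80y + 80x - 120z - 20yz + 20xz - 30z^2 + 192y^2 - 192xy + 288yz + 60yz^2 - 60xz^2 + 90z^3 + 136y^2z - 136xyz + 204yz^2 - 64y^3 + 64xy^2 - 96y^2z + 160xy - 160x^2 + 240xz + 160xyz - 160x^2z + 240xz^2 - 64xy^2 + 64x^2y - 96xyz    [distributive law]
= -80y + 80x - 120z + 268yz + 260xz - 30z^2 + 192y^2 - 32xy + 264yz^2 + 180xz^2 + 90z^3 + 40y^2z - 72xyz - 64y^3 - 160x^2 - 160x^2z + 64x^2y    [combine like terms]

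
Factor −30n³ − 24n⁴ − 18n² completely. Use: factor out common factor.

−30n³ − 24n⁴ − 18n²
= 6(−5n³ − 4n⁴ − 3n²)    [factor out 6]
= 6n²(−5n − 4n² − 3)    [factor out n²]

6n²(−5n − 4n² − 3)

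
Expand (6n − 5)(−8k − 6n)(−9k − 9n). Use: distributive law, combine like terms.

432k^2n + 756kn^2 + 324n^3 − 360k^2 − 630kn − 270n^2

(6n − 5)(−8k − 6n)(−9k − 9n)
= (−48kn − 36n^2 + 40k + 30n)(−9k − 9n)    [distributive law]
= 432k^2n + 432kn^2 + 324kn^2 + 324n^3 − 360k^2 − 360kn − 270kn − 270n^2    [distributive law]
= 432k^2n + 756kn^2 + 324n^3 − 360k^2 − 630kn − 270n^2    [combine like terms]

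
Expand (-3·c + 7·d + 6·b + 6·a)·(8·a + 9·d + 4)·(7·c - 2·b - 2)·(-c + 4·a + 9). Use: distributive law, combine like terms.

168·a·c^3 - 1008·a^2·c^2 - 2064·a·c^2 - 384·a·b·c^2 + 1632·a^2·b·c + 4368·a·b·c + 3984·a^2·c + 2088·a·c + 189·c^3·d - 1526·a·c^2·d - 1951·c^2·d - 432·b·c^2·d + 1948·a·b·c·d + 4052·b·c·d + 8150·a·c·d + 2306·c·d + 84·c^3 - 780·c^2 - 192·b·c^2 + 1776·b·c + 216·c + 3080·a^2·c·d - 880·a^2·b·d - 2636·a·b·d - 880·a^2·d - 2204·a·d - 441·c^2·d^2 + 1764·a·c·d^2 + 4095·c·d^2 + 126·b·c·d^2 - 504·a·b·d^2 - 1134·b·d^2 - 504·a·d^2 - 1134·d^2 - 1476·b·d - 504·d + 96·a·b^2·c - 384·a^2·b^2 - 1056·a·b^2 - 1440·a^2·b - 1488·a·b + 108·b^2·c·d - 432·a·b^2·d - 972·b^2·d + 48·b^2·c - 432·b^2 - 432·b + 1344·a^3·c - 384·a^3·b - 384·a^3 - 1056·a^2 - 432·a

(-3·c + 7·d + 6·b + 6·a)·(8·a + 9·d + 4)·(7·c - 2·b - 2)·(-c + 4·a + 9)
= (-24·a·c - 27·c·d - 12·c + 56·a·d + 63·d^2 + 28·d + 48·a·b + 54·b·d + 24·b + 48·a^2 + 54·a·d + 24·a)·(7·c - 2·b - 2)·(-c + 4·a + 9)    [distributive law]
= (-24·a·c - 27·c·d - 12·c + 110·a·d + 63·d^2 + 28·d + 48·a·b + 54·b·d + 24·b + 48·a^2 + 24·a)·(7·c - 2·b - 2)·(-c + 4·a + 9)    [combine like terms]
= (-168·a·c^2 + 48·a·b·c + 48·a·c - 189·c^2·d + 54·b·c·d + 54·c·d - 84·c^2 + 24·b·c + 24·c + 770·a·c·d - 220·a·b·d - 220·a·d + 441·c·d^2 - 126·b·d^2 - 126·d^2 + 196·c·d - 56·b·d - 56·d + 336·a·b·c - 96·a·b^2 - 96·a·b + 378·b·c·d - 108·b^2·d - 108·b·d + 168·b·c - 48·b^2 - 48·b + 336·a^2·c - 96·a^2·b - 96·a^2 + 168·a·c - 48·a·b - 48·a)·(-c + 4·a + 9)    [distributive law]
= (-168·a·c^2 + 384·a·b·c + 216·a·c - 189·c^2·d + 432·b·c·d + 250·c·d - 84·c^2 + 192·b·c + 24·c + 770·a·c·d - 220·a·b·d - 220·a·d + 441·c·d^2 - 126·b·d^2 - 126·d^2 - 164·b·d - 56·d - 96·a·b^2 - 144·a·b - 108·b^2·d - 48·b^2 - 48·b + 336·a^2·c - 96·a^2·b - 96·a^2 - 48·a)·(-c + 4·a + 9)    [combine like terms]
= 168·a·c^3 - 672·a^2·c^2 - 1512·a·c^2 - 384·a·b·c^2 + 1536·a^2·b·c + 3456·a·b·c - 216·a·c^2 + 864·a^2·c + 1944·a·c + 189·c^3·d - 756·a·c^2·d - 1701·c^2·d - 432·b·c^2·d + 1728·a·b·c·d + 3888·b·c·d - 250·c^2·d + 1000·a·c·d + 2250·c·d + 84·c^3 - 336·a·c^2 - 756·c^2 - 192·b·c^2 + 768·a·b·c + 1728·b·c - 24·c^2 + 96·a·c + 216·c - 770·a·c^2·d + 3080·a^2·c·d + 6930·a·c·d + 220·a·b·c·d - 880·a^2·b·d - 1980·a·b·d + 220·a·c·d - 880·a^2·d - 1980·a·d - 441·c^2·d^2 + 1764·a·c·d^2 + 3969·c·d^2 + 126·b·c·d^2 - 504·a·b·d^2 - 1134·b·d^2 + 126·c·d^2 - 504·a·d^2 - 1134·d^2 + 164·b·c·d - 656·a·b·d - 1476·b·d + 56·c·d - 224·a·d - 504·d + 96·a·b^2·c - 384·a^2·b^2 - 864·a·b^2 + 144·a·b·c - 576·a^2·b - 1296·a·b + 108·b^2·c·d - 432·a·b^2·d - 972·b^2·d + 48·b^2·c - 192·a·b^2 - 432·b^2 + 48·b·c - 192·a·b - 432·b - 336·a^2·c^2 + 1344·a^3·c + 3024·a^2·c + 96·a^2·b·c - 384·a^3·b - 864·a^2·b + 96·a^2·c - 384·a^3 - 864·a^2 + 48·a·c - 192·a^2 - 432·a    [distributive law]
= 168·a·c^3 - 1008·a^2·c^2 - 2064·a·c^2 - 384·a·b·c^2 + 1632·a^2·b·c + 4368·a·b·c + 3984·a^2·c + 2088·a·c + 189·c^3·d - 1526·a·c^2·d - 1951·c^2·d - 432·b·c^2·d + 1948·a·b·c·d + 4052·b·c·d + 8150·a·c·d + 2306·c·d + 84·c^3 - 780·c^2 - 192·b·c^2 + 1776·b·c + 216·c + 3080·a^2·c·d - 880·a^2·b·d - 2636·a·b·d - 880·a^2·d - 2204·a·d - 441·c^2·d^2 + 1764·a·c·d^2 + 4095·c·d^2 + 126·b·c·d^2 - 504·a·b·d^2 - 1134·b·d^2 - 504·a·d^2 - 1134·d^2 - 1476·b·d - 504·d + 96·a·b^2·c - 384·a^2·b^2 - 1056·a·b^2 - 1440·a^2·b - 1488·a·b + 108·b^2·c·d - 432·a·b^2·d - 972·b^2·d + 48·b^2·c - 432·b^2 - 432·b + 1344·a^3·c - 384·a^3·b - 384·a^3 - 1056·a^2 - 432·a    [combine like terms]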